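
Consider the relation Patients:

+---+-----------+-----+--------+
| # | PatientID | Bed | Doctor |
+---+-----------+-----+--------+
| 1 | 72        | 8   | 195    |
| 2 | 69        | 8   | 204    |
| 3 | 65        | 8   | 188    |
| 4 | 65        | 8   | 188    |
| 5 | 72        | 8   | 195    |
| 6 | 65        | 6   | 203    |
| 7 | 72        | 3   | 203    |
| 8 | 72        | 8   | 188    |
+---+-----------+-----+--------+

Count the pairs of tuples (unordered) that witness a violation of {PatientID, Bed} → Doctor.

(PatientID=72, Bed=8): violating pairs (1,8), (5,8) — 2 pairs.
(PatientID=65, Bed=8): all 2 rows agree on Doctor — 0 pairs.

2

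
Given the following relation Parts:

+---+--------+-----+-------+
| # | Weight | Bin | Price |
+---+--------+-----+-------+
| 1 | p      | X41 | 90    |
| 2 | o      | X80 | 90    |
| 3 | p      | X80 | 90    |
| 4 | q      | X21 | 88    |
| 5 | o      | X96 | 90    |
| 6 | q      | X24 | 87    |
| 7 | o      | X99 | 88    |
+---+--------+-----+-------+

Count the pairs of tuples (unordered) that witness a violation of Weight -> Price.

Weight=p: all 2 rows agree on Price — 0 pairs.
Weight=o: violating pairs (2,7), (5,7) — 2 pairs.
Weight=q: violating pairs (4,6) — 1 pair.

3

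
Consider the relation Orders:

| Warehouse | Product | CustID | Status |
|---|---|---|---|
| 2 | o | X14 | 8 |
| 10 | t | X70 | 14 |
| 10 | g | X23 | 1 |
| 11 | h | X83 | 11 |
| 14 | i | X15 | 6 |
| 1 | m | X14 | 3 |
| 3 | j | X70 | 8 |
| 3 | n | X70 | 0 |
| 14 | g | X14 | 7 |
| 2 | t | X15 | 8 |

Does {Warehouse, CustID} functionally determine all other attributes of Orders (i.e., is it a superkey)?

Two distinct rows share (Warehouse=3, CustID=X70), so {Warehouse, CustID} does not determine every attribute — not a superkey.

No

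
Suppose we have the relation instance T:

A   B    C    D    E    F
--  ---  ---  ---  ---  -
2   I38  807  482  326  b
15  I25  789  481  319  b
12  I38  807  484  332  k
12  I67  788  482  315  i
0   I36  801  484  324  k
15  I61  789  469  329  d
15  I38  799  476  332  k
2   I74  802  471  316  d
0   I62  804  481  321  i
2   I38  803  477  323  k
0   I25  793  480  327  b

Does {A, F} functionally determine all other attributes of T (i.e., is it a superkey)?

All 11 rows have distinct {A, F} values, so {A, F} → (all attributes) holds and {A, F} is a superkey.

Yes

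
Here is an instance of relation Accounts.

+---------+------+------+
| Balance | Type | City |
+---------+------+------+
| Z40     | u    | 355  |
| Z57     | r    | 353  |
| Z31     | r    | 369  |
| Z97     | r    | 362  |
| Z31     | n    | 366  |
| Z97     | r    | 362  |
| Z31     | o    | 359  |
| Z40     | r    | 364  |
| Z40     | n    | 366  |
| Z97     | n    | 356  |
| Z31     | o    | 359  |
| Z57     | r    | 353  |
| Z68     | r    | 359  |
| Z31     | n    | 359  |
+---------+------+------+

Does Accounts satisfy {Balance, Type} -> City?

No

(Balance=Z40, Type=u): 1 row → City = 355 ✓
(Balance=Z57, Type=r): 2 rows → City = 353, 353 ✓
(Balance=Z31, Type=r): 1 row → City = 369 ✓
(Balance=Z97, Type=r): 2 rows → City = 362, 362 ✓
(Balance=Z31, Type=n): 2 rows → City takes values {366, 359} — violation
(Balance=Z31, Type=o): 2 rows → City = 359, 359 ✓
(Balance=Z40, Type=r): 1 row → City = 364 ✓
(Balance=Z40, Type=n): 1 row → City = 366 ✓
(Balance=Z97, Type=n): 1 row → City = 356 ✓
(Balance=Z68, Type=r): 1 row → City = 359 ✓
Two rows agree on {Balance, Type} but differ on City, so {Balance, Type} -> City does not hold.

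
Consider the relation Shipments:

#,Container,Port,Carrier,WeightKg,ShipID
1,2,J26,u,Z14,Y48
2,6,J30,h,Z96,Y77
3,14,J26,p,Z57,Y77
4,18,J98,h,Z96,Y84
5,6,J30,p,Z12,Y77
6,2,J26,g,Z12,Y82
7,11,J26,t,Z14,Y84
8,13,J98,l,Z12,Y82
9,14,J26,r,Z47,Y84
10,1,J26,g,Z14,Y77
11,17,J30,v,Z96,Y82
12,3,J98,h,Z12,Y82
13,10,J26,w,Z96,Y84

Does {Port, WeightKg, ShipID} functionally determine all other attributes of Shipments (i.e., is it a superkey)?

No

Rows 8 and 12 have the same {Port, WeightKg, ShipID} value (Port=J98, WeightKg=Z12, ShipID=Y82) but are distinct tuples, so {Port, WeightKg, ShipID} does not determine every attribute — not a superkey.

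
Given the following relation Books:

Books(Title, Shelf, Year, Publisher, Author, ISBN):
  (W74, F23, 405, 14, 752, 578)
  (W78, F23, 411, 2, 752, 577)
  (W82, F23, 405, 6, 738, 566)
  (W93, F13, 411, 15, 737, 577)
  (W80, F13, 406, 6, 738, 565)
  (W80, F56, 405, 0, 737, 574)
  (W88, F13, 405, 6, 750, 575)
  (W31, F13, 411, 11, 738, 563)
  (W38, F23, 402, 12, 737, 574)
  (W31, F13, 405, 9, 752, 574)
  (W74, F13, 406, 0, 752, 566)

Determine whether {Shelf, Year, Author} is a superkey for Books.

All 11 rows have distinct {Shelf, Year, Author} values, so {Shelf, Year, Author} → (all attributes) holds and {Shelf, Year, Author} is a superkey.

Yes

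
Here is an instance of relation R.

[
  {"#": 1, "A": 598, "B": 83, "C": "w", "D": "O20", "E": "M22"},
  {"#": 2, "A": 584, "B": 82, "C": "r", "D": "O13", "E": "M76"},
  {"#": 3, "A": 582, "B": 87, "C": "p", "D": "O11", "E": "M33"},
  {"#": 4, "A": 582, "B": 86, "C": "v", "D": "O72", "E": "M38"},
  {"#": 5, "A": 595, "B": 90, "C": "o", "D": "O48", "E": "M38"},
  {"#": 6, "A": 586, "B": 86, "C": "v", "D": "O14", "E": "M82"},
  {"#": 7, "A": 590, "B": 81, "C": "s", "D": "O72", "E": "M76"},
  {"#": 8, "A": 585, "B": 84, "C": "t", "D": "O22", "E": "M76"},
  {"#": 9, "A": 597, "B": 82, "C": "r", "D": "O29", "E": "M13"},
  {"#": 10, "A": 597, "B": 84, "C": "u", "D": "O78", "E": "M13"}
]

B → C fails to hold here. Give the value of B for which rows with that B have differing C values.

84

B=83: row 1 → C = w ✓
B=82: rows 2, 9 → C = r, r ✓
B=87: row 3 → C = p ✓
B=86: rows 4, 6 → C = v, v ✓
B=90: row 5 → C = o ✓
B=81: row 7 → C = s ✓
B=84: rows 8, 10 → C takes values {t, u} — violation
The only B value with inconsistent C is B=84.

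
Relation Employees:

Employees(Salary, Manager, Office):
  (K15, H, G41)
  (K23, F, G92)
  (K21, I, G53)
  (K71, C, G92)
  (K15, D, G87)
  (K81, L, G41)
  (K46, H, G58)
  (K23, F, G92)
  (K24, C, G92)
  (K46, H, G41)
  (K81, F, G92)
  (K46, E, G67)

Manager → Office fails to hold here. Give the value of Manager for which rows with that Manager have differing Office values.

Manager=H: 3 rows → Office takes values {G41, G58} — violation
Manager=F: 3 rows → Office = G92, G92, G92 ✓
Manager=I: 1 row → Office = G53 ✓
Manager=C: 2 rows → Office = G92, G92 ✓
Manager=D: 1 row → Office = G87 ✓
Manager=L: 1 row → Office = G41 ✓
Manager=E: 1 row → Office = G67 ✓
The only Manager value with inconsistent Office is Manager=H.

H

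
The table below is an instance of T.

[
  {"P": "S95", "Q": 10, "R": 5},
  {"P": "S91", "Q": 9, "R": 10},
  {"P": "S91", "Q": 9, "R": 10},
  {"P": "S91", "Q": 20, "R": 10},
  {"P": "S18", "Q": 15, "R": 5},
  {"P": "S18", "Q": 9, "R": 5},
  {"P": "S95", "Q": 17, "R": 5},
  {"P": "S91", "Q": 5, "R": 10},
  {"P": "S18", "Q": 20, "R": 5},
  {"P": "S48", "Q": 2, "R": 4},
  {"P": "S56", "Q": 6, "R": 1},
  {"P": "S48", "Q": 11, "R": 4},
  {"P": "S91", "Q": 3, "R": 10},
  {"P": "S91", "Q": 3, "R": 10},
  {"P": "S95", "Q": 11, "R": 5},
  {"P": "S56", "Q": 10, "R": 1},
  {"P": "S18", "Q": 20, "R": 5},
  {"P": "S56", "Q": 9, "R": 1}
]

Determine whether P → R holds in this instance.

Yes

P=S95: 3 rows → R = 5, 5, 5 ✓
P=S91: 6 rows → R = 10, 10, 10, 10, 10, 10 ✓
P=S18: 4 rows → R = 5, 5, 5, 5 ✓
P=S48: 2 rows → R = 4, 4 ✓
P=S56: 3 rows → R = 1, 1, 1 ✓
Every P value is associated with a single R value, so P → R holds.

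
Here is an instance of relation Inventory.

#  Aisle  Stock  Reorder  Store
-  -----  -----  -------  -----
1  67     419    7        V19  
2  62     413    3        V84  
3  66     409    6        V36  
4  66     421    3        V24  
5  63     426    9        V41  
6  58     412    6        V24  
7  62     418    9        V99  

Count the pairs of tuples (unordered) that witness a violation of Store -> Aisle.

1

Store=V24: violating pairs (4,6) — 1 pair.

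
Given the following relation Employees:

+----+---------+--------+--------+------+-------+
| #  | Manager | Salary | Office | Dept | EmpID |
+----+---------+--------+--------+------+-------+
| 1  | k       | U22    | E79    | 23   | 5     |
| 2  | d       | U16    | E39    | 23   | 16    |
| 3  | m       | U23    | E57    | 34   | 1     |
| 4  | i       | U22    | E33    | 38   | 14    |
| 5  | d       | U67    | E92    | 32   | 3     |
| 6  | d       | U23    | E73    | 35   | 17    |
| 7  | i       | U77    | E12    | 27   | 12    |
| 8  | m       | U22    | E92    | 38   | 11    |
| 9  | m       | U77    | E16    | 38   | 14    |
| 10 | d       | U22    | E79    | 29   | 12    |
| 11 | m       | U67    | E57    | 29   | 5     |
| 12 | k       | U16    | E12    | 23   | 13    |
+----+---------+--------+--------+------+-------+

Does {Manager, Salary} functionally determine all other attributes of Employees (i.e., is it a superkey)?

All 12 rows have distinct {Manager, Salary} values, so {Manager, Salary} → (all attributes) holds and {Manager, Salary} is a superkey.

Yes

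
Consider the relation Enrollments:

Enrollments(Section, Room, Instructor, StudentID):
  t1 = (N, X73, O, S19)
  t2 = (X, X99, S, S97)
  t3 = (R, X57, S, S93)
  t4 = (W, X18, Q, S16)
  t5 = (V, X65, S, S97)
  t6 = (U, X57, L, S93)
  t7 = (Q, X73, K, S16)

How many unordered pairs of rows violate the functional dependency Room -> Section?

Room=X73: violating pairs (1,7) — 1 pair.
Room=X57: violating pairs (3,6) — 1 pair.

2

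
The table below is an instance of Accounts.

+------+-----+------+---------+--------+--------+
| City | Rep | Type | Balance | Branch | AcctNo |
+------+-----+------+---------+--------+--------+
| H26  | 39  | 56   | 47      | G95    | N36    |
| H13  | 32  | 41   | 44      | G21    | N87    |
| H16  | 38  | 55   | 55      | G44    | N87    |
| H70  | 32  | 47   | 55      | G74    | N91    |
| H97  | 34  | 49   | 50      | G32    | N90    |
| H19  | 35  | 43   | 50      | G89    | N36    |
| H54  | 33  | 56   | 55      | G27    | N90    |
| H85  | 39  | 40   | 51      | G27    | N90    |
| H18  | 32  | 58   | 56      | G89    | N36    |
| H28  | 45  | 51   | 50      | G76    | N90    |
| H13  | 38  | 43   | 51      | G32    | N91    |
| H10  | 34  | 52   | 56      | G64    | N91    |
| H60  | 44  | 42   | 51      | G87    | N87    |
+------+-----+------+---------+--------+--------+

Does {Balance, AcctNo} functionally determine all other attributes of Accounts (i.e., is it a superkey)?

Two distinct rows share (Balance=50, AcctNo=N90), so {Balance, AcctNo} does not determine every attribute — not a superkey.

No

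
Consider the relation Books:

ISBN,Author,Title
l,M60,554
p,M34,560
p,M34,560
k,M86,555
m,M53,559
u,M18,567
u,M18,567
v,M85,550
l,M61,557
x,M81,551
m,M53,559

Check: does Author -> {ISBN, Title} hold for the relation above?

Author=M60: 1 row → {ISBN,Title} = (l, 554) ✓
Author=M34: 2 rows → {ISBN,Title} = (p, 560), (p, 560) ✓
Author=M86: 1 row → {ISBN,Title} = (k, 555) ✓
Author=M53: 2 rows → {ISBN,Title} = (m, 559), (m, 559) ✓
Author=M18: 2 rows → {ISBN,Title} = (u, 567), (u, 567) ✓
Author=M85: 1 row → {ISBN,Title} = (v, 550) ✓
Author=M61: 1 row → {ISBN,Title} = (l, 557) ✓
Author=M81: 1 row → {ISBN,Title} = (x, 551) ✓
Every Author value is associated with a single {ISBN, Title} value, so Author -> {ISBN, Title} holds.

Yes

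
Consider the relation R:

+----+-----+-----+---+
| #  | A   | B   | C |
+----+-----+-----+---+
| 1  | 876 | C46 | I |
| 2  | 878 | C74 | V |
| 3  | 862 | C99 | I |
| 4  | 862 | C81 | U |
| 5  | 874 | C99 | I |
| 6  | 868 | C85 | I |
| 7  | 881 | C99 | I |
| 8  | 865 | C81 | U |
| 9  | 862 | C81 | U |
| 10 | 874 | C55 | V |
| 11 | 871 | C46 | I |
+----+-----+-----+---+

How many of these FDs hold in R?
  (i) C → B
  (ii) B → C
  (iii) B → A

(i) C → B: C=I: rows 1, 3, 5, 6, 7, 11 → B takes values {C46, C99, C85} — violation; C=V: rows 2, 10 → B takes values {C74, C55} — violation — fails.
(ii) B → C: every LHS value maps to a single RHS value — holds.
(iii) B → A: B=C46: rows 1, 11 → A takes values {876, 871} — violation; B=C99: rows 3, 5, 7 → A takes values {862, 874, 881} — violation; B=C81: rows 4, 8, 9 → A takes values {862, 865} — violation — fails.
1 of the 3 dependencies holds.

1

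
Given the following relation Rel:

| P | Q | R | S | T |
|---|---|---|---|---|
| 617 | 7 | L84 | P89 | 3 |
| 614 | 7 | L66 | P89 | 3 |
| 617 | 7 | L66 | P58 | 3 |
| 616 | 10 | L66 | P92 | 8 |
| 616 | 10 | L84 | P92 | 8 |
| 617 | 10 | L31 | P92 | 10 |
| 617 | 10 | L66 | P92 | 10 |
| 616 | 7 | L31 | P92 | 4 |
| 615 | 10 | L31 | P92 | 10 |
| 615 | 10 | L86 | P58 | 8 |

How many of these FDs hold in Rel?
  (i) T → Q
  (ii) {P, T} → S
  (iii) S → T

(i) T → Q: every LHS value maps to a single RHS value — holds.
(ii) {P, T} → S: (P=617, T=3): 2 rows → S takes values {P89, P58} — violation — fails.
(iii) S → T: S=P58: 2 rows → T takes values {3, 8} — violation; S=P92: 6 rows → T takes values {8, 10, 4} — violation — fails.
1 of the 3 dependencies holds.

1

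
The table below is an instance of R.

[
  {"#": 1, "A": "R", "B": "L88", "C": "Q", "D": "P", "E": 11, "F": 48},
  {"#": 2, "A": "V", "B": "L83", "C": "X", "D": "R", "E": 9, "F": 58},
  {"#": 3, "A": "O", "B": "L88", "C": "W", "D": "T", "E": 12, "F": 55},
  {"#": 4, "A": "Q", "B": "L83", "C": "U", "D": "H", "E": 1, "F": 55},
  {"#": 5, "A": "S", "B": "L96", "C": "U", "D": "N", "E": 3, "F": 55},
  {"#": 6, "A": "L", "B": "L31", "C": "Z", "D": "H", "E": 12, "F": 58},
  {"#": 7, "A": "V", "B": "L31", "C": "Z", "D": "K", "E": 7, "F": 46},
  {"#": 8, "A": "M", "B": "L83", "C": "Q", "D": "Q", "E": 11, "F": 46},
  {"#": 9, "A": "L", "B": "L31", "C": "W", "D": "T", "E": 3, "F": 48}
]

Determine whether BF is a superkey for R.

All 9 rows have distinct BF values, so BF → (all attributes) holds and BF is a superkey.

Yes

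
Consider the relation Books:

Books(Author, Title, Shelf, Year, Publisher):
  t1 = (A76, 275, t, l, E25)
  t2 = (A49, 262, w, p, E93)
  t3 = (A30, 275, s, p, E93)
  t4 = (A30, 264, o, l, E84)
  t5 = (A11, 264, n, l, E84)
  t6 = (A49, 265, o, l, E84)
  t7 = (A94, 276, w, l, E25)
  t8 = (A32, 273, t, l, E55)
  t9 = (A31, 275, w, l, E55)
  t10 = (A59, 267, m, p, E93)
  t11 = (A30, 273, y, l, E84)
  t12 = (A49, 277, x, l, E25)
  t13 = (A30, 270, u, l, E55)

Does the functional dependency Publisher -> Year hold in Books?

Publisher=E25: rows 1, 7, 12 → Year = l, l, l ✓
Publisher=E93: rows 2, 3, 10 → Year = p, p, p ✓
Publisher=E84: rows 4, 5, 6, 11 → Year = l, l, l, l ✓
Publisher=E55: rows 8, 9, 13 → Year = l, l, l ✓
Every Publisher value is associated with a single Year value, so Publisher -> Year holds.

Yes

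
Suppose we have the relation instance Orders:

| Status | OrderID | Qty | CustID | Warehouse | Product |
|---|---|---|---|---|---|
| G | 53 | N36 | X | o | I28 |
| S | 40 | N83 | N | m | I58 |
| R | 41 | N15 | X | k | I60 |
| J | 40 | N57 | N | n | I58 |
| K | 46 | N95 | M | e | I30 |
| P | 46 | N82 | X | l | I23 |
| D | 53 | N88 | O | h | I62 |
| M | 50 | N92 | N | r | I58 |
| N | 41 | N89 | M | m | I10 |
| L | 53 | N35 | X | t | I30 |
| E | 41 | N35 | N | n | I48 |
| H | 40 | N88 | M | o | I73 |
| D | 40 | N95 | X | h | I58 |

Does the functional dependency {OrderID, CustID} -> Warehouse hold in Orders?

(OrderID=53, CustID=X): 2 rows → Warehouse takes values {o, t} — violation
(OrderID=40, CustID=N): 2 rows → Warehouse takes values {m, n} — violation
(OrderID=41, CustID=X): 1 row → Warehouse = k ✓
(OrderID=46, CustID=M): 1 row → Warehouse = e ✓
(OrderID=46, CustID=X): 1 row → Warehouse = l ✓
(OrderID=53, CustID=O): 1 row → Warehouse = h ✓
(OrderID=50, CustID=N): 1 row → Warehouse = r ✓
(OrderID=41, CustID=M): 1 row → Warehouse = m ✓
(OrderID=41, CustID=N): 1 row → Warehouse = n ✓
(OrderID=40, CustID=M): 1 row → Warehouse = o ✓
(OrderID=40, CustID=X): 1 row → Warehouse = h ✓
Two rows agree on {OrderID, CustID} but differ on Warehouse, so {OrderID, CustID} -> Warehouse does not hold.

No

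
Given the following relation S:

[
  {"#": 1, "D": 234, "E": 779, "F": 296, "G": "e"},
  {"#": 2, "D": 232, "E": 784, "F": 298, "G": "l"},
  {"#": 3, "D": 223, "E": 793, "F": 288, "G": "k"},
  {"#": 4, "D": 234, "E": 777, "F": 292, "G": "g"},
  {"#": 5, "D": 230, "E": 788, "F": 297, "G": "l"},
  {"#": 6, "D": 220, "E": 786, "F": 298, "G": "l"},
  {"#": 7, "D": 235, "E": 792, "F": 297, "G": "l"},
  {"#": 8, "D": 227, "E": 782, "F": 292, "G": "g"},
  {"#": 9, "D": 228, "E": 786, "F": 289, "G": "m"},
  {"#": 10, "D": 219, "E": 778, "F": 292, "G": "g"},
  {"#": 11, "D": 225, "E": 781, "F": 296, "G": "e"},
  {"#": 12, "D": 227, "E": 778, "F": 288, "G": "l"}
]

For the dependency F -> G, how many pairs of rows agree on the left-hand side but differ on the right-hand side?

F=296: all 2 rows agree on G — 0 pairs.
F=298: all 2 rows agree on G — 0 pairs.
F=288: violating pairs (3,12) — 1 pair.
F=292: all 3 rows agree on G — 0 pairs.
F=297: all 2 rows agree on G — 0 pairs.

1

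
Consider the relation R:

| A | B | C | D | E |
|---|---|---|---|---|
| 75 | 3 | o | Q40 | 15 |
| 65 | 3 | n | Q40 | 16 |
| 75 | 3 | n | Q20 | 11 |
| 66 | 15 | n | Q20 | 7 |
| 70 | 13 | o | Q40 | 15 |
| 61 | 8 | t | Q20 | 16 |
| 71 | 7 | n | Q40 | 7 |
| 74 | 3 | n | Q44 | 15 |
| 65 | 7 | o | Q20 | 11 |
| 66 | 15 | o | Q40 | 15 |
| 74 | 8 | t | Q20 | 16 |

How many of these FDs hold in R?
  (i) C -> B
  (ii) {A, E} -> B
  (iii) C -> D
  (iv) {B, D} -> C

(i) C -> B: C=o: 4 rows → B takes values {3, 13, 7, 15} — violation; C=n: 5 rows → B takes values {3, 15, 7} — violation — fails.
(ii) {A, E} -> B: every LHS value maps to a single RHS value — holds.
(iii) C -> D: C=o: 4 rows → D takes values {Q40, Q20} — violation; C=n: 5 rows → D takes values {Q40, Q20, Q44} — violation — fails.
(iv) {B, D} -> C: (B=3, D=Q40): 2 rows → C takes values {o, n} — violation — fails.
1 of the 4 dependencies holds.

1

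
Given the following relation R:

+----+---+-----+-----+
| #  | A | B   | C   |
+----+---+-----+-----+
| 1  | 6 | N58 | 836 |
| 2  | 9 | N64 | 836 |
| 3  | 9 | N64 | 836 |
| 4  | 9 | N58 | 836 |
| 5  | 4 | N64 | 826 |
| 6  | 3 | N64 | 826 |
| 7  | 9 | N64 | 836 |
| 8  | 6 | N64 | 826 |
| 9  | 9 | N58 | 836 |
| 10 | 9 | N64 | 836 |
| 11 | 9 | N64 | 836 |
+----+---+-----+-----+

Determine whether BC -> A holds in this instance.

No

(B=N58, C=836): rows 1, 4, 9 → A takes values {6, 9} — violation
(B=N64, C=836): rows 2, 3, 7, 10, 11 → A = 9, 9, 9, 9, 9 ✓
(B=N64, C=826): rows 5, 6, 8 → A takes values {4, 3, 6} — violation
Two rows agree on BC but differ on A, so BC -> A does not hold.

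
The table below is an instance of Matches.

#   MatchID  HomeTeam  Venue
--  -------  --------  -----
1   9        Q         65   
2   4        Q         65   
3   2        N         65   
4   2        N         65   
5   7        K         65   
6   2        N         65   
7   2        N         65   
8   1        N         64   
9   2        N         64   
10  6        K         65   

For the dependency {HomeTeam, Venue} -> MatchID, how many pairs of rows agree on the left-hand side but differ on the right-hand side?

(HomeTeam=Q, Venue=65): violating pairs (1,2) — 1 pair.
(HomeTeam=N, Venue=65): all 4 rows agree on MatchID — 0 pairs.
(HomeTeam=K, Venue=65): violating pairs (5,10) — 1 pair.
(HomeTeam=N, Venue=64): violating pairs (8,9) — 1 pair.

3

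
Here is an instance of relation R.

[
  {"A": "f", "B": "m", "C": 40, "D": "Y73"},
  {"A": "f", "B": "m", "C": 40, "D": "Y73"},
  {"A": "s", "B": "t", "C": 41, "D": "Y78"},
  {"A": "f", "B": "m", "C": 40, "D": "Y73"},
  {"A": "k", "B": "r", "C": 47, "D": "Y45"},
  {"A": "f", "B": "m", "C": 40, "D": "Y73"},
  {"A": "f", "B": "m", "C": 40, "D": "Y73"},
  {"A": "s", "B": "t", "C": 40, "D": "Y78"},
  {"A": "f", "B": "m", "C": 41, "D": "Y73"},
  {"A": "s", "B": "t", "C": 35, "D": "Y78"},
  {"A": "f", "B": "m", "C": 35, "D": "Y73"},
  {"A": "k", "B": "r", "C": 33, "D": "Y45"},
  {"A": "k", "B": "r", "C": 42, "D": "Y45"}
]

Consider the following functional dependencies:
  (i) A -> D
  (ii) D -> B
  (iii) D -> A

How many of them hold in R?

3

(i) A -> D: every LHS value maps to a single RHS value — holds.
(ii) D -> B: every LHS value maps to a single RHS value — holds.
(iii) D -> A: every LHS value maps to a single RHS value — holds.
3 of the 3 dependencies hold.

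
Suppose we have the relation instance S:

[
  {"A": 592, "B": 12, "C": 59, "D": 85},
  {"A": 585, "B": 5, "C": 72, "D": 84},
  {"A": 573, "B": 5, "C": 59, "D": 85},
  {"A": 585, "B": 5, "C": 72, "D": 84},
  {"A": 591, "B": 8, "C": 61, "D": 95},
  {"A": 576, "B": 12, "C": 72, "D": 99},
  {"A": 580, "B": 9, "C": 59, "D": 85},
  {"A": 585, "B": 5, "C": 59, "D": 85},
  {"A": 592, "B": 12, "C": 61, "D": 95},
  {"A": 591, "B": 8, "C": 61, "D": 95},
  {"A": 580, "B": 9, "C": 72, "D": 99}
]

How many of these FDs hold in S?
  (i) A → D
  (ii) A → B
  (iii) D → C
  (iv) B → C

(i) A → D: A=592: 2 rows → D takes values {85, 95} — violation; A=585: 3 rows → D takes values {84, 85} — violation; A=580: 2 rows → D takes values {85, 99} — violation — fails.
(ii) A → B: every LHS value maps to a single RHS value — holds.
(iii) D → C: every LHS value maps to a single RHS value — holds.
(iv) B → C: B=12: 3 rows → C takes values {59, 72, 61} — violation; B=5: 4 rows → C takes values {72, 59} — violation; B=9: 2 rows → C takes values {59, 72} — violation — fails.
2 of the 4 dependencies hold.

2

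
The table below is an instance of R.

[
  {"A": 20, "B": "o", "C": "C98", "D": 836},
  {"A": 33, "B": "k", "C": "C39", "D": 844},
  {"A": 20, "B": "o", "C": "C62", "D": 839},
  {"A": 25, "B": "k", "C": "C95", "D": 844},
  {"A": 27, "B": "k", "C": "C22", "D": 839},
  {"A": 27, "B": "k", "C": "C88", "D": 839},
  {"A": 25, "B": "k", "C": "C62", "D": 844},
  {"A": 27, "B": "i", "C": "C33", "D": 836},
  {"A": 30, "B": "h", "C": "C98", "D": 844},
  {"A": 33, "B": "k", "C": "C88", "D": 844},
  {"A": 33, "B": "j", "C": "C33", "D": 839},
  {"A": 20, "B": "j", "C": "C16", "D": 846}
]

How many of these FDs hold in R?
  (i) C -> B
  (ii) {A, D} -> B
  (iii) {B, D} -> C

(i) C -> B: C=C98: 2 rows → B takes values {o, h} — violation; C=C62: 2 rows → B takes values {o, k} — violation; C=C33: 2 rows → B takes values {i, j} — violation — fails.
(ii) {A, D} -> B: every LHS value maps to a single RHS value — holds.
(iii) {B, D} -> C: (B=k, D=844): 4 rows → C takes values {C39, C95, C62, C88} — violation; (B=k, D=839): 2 rows → C takes values {C22, C88} — violation — fails.
1 of the 3 dependencies holds.

1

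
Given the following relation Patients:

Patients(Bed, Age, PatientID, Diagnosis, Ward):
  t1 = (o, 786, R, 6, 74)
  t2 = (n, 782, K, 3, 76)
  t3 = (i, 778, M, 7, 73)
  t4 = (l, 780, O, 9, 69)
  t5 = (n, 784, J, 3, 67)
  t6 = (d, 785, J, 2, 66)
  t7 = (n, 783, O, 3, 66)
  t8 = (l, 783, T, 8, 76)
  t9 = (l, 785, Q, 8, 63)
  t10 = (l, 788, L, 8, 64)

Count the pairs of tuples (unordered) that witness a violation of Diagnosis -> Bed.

Diagnosis=3: all 3 rows agree on Bed — 0 pairs.
Diagnosis=8: all 3 rows agree on Bed — 0 pairs.

0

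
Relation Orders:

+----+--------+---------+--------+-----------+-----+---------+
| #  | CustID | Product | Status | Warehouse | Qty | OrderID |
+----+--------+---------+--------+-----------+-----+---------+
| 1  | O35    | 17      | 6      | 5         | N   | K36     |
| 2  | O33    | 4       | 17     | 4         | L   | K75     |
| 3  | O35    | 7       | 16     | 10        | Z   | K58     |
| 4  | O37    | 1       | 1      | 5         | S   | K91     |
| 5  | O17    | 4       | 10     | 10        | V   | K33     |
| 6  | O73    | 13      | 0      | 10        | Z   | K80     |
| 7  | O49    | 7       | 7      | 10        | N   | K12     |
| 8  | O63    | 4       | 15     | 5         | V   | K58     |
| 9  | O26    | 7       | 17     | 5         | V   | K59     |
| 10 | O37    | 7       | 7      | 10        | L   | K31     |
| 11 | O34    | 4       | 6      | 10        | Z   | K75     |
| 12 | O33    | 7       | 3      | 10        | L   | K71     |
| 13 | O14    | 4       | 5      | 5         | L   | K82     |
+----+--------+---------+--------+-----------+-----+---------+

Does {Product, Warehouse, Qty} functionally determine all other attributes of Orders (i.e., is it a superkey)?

Rows 10 and 12 have the same {Product, Warehouse, Qty} value (Product=7, Warehouse=10, Qty=L) but are distinct tuples, so {Product, Warehouse, Qty} does not determine every attribute — not a superkey.

No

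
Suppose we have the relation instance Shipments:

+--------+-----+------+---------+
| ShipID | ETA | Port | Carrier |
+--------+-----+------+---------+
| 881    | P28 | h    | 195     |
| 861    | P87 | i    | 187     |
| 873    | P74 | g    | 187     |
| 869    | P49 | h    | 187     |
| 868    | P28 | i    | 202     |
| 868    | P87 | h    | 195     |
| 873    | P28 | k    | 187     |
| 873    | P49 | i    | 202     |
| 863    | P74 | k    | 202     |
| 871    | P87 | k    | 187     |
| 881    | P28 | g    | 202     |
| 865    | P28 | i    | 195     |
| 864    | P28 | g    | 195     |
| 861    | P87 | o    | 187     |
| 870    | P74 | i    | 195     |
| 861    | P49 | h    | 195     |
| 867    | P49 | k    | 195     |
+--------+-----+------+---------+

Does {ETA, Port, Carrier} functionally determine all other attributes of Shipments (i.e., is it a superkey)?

Yes

All 17 rows have distinct {ETA, Port, Carrier} values, so {ETA, Port, Carrier} → (all attributes) holds and {ETA, Port, Carrier} is a superkey.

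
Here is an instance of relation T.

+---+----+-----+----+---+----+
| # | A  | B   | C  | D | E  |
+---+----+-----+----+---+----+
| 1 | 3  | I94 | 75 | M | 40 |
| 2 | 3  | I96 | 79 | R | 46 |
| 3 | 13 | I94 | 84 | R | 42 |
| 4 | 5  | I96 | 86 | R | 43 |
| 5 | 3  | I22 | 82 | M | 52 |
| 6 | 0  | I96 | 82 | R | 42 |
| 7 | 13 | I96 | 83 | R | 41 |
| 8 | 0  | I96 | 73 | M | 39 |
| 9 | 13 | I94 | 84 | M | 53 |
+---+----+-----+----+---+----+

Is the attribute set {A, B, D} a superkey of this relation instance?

Yes

All 9 rows have distinct {A, B, D} values, so {A, B, D} → (all attributes) holds and {A, B, D} is a superkey.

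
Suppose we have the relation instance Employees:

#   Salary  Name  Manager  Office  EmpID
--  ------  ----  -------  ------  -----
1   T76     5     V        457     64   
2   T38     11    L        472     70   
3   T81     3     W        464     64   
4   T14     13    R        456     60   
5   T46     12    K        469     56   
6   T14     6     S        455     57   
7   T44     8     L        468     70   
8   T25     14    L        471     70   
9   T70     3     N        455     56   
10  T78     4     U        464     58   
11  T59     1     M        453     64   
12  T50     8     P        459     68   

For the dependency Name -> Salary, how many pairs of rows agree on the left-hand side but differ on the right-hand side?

Name=3: violating pairs (3,9) — 1 pair.
Name=8: violating pairs (7,12) — 1 pair.

2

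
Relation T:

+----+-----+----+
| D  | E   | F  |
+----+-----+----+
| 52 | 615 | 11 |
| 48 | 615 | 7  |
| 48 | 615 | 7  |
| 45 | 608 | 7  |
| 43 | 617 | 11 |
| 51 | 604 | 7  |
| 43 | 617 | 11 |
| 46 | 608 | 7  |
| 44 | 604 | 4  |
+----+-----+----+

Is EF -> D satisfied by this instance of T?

(E=615, F=11): 1 row → D = 52 ✓
(E=615, F=7): 2 rows → D = 48, 48 ✓
(E=608, F=7): 2 rows → D takes values {45, 46} — violation
(E=617, F=11): 2 rows → D = 43, 43 ✓
(E=604, F=7): 1 row → D = 51 ✓
(E=604, F=4): 1 row → D = 44 ✓
Two rows agree on EF but differ on D, so EF -> D does not hold.

No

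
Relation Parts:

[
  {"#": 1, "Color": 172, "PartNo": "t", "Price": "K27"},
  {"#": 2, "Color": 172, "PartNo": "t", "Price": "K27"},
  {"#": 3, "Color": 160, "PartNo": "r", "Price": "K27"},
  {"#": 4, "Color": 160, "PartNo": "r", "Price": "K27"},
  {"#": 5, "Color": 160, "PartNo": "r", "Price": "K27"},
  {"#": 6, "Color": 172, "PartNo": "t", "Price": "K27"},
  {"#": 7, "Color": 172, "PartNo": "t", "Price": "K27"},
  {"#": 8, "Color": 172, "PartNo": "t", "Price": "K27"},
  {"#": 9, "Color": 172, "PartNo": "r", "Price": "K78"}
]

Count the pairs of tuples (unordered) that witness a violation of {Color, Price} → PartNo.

(Color=172, Price=K27): all 5 rows agree on PartNo — 0 pairs.
(Color=160, Price=K27): all 3 rows agree on PartNo — 0 pairs.

0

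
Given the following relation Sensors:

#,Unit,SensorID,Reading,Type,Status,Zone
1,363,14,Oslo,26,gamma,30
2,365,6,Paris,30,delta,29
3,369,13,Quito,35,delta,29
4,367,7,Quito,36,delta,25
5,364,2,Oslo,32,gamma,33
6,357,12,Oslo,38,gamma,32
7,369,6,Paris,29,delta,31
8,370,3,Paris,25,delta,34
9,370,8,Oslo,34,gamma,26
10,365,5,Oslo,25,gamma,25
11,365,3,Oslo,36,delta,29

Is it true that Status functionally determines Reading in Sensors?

Status=gamma: rows 1, 5, 6, 9, 10 → Reading = Oslo, Oslo, Oslo, Oslo, Oslo ✓
Status=delta: rows 2, 3, 4, 7, 8, 11 → Reading takes values {Paris, Quito, Oslo} — violation
Two rows agree on Status but differ on Reading, so Status -> Reading does not hold.

No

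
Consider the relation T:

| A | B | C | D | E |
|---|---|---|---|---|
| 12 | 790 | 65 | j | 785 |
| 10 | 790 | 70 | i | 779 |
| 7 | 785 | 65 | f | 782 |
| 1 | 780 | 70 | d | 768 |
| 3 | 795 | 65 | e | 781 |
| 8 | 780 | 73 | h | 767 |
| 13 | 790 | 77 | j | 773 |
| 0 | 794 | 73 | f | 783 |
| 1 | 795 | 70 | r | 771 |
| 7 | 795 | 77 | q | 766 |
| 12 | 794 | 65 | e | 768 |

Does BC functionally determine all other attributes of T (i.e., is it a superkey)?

All 11 rows have distinct BC values, so BC → (all attributes) holds and BC is a superkey.

Yes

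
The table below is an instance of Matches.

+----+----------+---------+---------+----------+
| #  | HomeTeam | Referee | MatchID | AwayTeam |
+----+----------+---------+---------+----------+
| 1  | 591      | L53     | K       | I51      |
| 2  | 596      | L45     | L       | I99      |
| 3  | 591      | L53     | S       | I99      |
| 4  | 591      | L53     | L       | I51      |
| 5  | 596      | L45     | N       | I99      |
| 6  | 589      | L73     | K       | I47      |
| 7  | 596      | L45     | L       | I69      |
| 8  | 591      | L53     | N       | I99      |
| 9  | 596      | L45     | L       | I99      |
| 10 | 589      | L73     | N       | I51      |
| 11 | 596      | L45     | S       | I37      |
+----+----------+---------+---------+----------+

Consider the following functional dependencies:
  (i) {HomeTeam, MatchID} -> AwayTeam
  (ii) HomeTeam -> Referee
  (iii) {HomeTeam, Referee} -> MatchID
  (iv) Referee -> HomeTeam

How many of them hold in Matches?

(i) {HomeTeam, MatchID} -> AwayTeam: (HomeTeam=596, MatchID=L): rows 2, 7, 9 → AwayTeam takes values {I99, I69} — violation — fails.
(ii) HomeTeam -> Referee: every LHS value maps to a single RHS value — holds.
(iii) {HomeTeam, Referee} -> MatchID: (HomeTeam=591, Referee=L53): rows 1, 3, 4, 8 → MatchID takes values {K, S, L, N} — violation; (HomeTeam=596, Referee=L45): rows 2, 5, 7, 9, 11 → MatchID takes values {L, N, S} — violation; (HomeTeam=589, Referee=L73): rows 6, 10 → MatchID takes values {K, N} — violation — fails.
(iv) Referee -> HomeTeam: every LHS value maps to a single RHS value — holds.
2 of the 4 dependencies hold.

2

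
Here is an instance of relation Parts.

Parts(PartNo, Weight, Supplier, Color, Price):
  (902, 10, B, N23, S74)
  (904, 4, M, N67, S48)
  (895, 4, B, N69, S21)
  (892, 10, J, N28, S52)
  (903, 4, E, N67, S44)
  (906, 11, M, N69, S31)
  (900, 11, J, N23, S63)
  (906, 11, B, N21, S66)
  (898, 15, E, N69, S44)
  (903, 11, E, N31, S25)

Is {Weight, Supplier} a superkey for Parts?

All 10 rows have distinct {Weight, Supplier} values, so {Weight, Supplier} → (all attributes) holds and {Weight, Supplier} is a superkey.

Yes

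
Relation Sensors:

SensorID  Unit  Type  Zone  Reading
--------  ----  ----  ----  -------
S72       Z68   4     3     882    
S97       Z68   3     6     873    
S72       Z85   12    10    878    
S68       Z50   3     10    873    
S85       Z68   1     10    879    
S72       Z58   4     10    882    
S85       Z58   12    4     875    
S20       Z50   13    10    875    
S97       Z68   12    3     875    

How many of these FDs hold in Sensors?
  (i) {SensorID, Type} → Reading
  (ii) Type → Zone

1

(i) {SensorID, Type} → Reading: every LHS value maps to a single RHS value — holds.
(ii) Type → Zone: Type=4: 2 rows → Zone takes values {3, 10} — violation; Type=3: 2 rows → Zone takes values {6, 10} — violation; Type=12: 3 rows → Zone takes values {10, 4, 3} — violation — fails.
1 of the 2 dependencies holds.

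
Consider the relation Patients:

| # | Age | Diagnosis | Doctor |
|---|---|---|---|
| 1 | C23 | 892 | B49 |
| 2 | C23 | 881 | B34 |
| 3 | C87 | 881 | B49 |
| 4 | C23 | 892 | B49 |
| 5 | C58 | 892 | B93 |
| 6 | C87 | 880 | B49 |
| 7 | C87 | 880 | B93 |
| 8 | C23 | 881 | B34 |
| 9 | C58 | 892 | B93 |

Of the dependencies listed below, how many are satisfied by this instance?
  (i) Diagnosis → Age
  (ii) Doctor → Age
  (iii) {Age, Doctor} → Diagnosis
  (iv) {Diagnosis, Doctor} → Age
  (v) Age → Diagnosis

(i) Diagnosis → Age: Diagnosis=892: rows 1, 4, 5, 9 → Age takes values {C23, C58} — violation; Diagnosis=881: rows 2, 3, 8 → Age takes values {C23, C87} — violation — fails.
(ii) Doctor → Age: Doctor=B49: rows 1, 3, 4, 6 → Age takes values {C23, C87} — violation; Doctor=B93: rows 5, 7, 9 → Age takes values {C58, C87} — violation — fails.
(iii) {Age, Doctor} → Diagnosis: (Age=C87, Doctor=B49): rows 3, 6 → Diagnosis takes values {881, 880} — violation — fails.
(iv) {Diagnosis, Doctor} → Age: every LHS value maps to a single RHS value — holds.
(v) Age → Diagnosis: Age=C23: rows 1, 2, 4, 8 → Diagnosis takes values {892, 881} — violation; Age=C87: rows 3, 6, 7 → Diagnosis takes values {881, 880} — violation — fails.
1 of the 5 dependencies holds.

1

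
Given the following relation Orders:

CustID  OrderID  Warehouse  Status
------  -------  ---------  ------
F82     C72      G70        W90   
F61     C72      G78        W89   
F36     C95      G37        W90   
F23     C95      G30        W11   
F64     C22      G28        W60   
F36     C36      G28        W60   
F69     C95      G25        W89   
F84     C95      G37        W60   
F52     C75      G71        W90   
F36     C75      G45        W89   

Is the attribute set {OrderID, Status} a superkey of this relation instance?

Yes

All 10 rows have distinct {OrderID, Status} values, so {OrderID, Status} → (all attributes) holds and {OrderID, Status} is a superkey.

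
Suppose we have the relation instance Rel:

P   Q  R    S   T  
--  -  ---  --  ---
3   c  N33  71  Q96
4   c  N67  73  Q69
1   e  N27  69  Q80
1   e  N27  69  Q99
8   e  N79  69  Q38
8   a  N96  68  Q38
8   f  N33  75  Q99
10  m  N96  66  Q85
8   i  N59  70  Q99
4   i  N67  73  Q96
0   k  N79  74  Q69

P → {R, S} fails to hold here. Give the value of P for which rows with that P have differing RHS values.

8

P=3: 1 row → {R,S} = (N33, 71) ✓
P=4: 2 rows → {R,S} = (N67, 73), (N67, 73) ✓
P=1: 2 rows → {R,S} = (N27, 69), (N27, 69) ✓
P=8: 4 rows → {R,S} takes values {(N79, 69), (N96, 68), (N33, 75), (N59, 70)} — violation
P=10: 1 row → {R,S} = (N96, 66) ✓
P=0: 1 row → {R,S} = (N79, 74) ✓
The only P value with inconsistent RHS is P=8.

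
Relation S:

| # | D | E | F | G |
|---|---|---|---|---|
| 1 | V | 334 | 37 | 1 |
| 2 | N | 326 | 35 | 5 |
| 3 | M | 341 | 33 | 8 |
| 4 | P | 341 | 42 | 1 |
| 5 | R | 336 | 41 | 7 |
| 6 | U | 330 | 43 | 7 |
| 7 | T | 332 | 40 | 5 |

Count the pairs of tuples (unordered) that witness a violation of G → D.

G=1: violating pairs (1,4) — 1 pair.
G=5: violating pairs (2,7) — 1 pair.
G=7: violating pairs (5,6) — 1 pair.

3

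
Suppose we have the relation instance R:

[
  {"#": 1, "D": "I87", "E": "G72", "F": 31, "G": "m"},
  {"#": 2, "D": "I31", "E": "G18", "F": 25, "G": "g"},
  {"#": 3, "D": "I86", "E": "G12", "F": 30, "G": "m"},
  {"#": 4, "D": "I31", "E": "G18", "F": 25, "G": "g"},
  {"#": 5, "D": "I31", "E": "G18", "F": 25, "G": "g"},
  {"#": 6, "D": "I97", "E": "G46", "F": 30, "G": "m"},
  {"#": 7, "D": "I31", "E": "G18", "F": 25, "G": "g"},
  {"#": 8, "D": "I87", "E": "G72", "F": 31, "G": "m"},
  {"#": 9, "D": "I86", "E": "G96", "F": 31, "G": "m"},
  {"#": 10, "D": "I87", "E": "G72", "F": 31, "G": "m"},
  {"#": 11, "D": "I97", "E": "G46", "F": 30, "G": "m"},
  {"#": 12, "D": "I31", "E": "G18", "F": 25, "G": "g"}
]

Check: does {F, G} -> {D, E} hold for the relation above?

No

(F=31, G=m): rows 1, 8, 9, 10 → {D,E} takes values {(I87, G72), (I86, G96)} — violation
(F=25, G=g): rows 2, 4, 5, 7, 12 → {D,E} = (I31, G18), (I31, G18), (I31, G18), (I31, G18), (I31, G18) ✓
(F=30, G=m): rows 3, 6, 11 → {D,E} takes values {(I86, G12), (I97, G46)} — violation
Two rows agree on {F, G} but differ on {D, E}, so {F, G} -> {D, E} does not hold.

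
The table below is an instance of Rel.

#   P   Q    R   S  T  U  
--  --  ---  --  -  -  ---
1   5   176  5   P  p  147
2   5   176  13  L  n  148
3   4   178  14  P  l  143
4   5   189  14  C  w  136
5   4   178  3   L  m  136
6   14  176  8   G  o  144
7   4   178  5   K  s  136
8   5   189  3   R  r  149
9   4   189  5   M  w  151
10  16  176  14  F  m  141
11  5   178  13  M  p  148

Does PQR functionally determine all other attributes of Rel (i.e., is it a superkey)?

All 11 rows have distinct PQR values, so PQR → (all attributes) holds and PQR is a superkey.

Yes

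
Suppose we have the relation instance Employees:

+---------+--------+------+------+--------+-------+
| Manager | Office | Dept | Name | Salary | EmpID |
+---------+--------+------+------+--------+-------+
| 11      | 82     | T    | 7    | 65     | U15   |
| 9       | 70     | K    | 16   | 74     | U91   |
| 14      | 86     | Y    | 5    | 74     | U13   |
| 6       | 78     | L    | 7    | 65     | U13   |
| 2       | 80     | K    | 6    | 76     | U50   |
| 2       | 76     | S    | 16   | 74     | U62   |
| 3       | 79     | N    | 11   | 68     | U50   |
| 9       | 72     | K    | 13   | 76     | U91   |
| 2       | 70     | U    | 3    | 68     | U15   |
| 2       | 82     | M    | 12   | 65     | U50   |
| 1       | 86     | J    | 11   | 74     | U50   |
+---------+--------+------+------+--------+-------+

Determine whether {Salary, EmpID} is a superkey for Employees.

Yes

All 11 rows have distinct {Salary, EmpID} values, so {Salary, EmpID} → (all attributes) holds and {Salary, EmpID} is a superkey.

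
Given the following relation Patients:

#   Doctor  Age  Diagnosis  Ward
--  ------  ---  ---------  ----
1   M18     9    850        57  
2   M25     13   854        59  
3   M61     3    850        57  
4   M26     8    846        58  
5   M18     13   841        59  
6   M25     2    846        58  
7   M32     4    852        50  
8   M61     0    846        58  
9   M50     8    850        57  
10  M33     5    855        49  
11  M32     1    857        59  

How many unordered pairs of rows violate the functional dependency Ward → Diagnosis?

Ward=57: all 3 rows agree on Diagnosis — 0 pairs.
Ward=59: violating pairs (2,5), (2,11), (5,11) — 3 pairs.
Ward=58: all 3 rows agree on Diagnosis — 0 pairs.

3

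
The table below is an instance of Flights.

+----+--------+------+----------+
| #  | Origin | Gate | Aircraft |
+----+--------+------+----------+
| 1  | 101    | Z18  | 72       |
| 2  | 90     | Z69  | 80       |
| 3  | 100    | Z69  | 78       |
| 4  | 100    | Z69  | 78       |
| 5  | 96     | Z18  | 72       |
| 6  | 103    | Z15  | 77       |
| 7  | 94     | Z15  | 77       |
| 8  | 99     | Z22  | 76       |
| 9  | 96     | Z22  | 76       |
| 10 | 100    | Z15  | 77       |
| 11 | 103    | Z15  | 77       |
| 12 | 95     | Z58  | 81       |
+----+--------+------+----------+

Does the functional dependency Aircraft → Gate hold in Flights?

Aircraft=72: rows 1, 5 → Gate = Z18, Z18 ✓
Aircraft=80: row 2 → Gate = Z69 ✓
Aircraft=78: rows 3, 4 → Gate = Z69, Z69 ✓
Aircraft=77: rows 6, 7, 10, 11 → Gate = Z15, Z15, Z15, Z15 ✓
Aircraft=76: rows 8, 9 → Gate = Z22, Z22 ✓
Aircraft=81: row 12 → Gate = Z58 ✓
Every Aircraft value is associated with a single Gate value, so Aircraft → Gate holds.

Yes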